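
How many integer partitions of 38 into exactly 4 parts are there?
p(38, 4 parts) = 411

Partitions of n into exactly k parts are in bijection with partitions of n − k into at most k parts (subtract 1 from each part). So p(38, exactly 4) = p(34, parts ≤ 4). Computing via the recurrence p(m, j) = p(m, j−1) + p(m−j, j) gives 411.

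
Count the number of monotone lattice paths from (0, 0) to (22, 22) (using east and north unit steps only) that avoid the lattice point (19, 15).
Number of paths = 1881382861320

Total paths from (0, 0) to (22, 22): C(44, 22) = 2104098963720. Paths through (19, 15): (paths (0, 0) → (19, 15)) × (paths (19, 15) → (22, 22)) = C(34, 19) · C(10, 3) = 1855967520 · 120 = 222716102400. Avoidance count = 2104098963720 − 222716102400 = 1881382861320.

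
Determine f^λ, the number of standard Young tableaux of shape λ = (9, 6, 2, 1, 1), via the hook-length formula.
# SYT of shape (9, 6, 2, 1, 1) = 8953560

Hook-length formula: f^λ = n! / Π hook(c), product over all cells c of the Young diagram. For λ = (9, 6, 2, 1, 1), n = 19 boxes. Hook lengths by row (left-to-right, top-to-bottom): [13, 10, 8, 7, 6, 5, 3, 2, 1]; [9, 6, 4, 3, 2, 1]; [4, 1]; [2]; [1]. Product of hooks = 13586227200. So f^λ = 19! / 13586227200 = 121645100408832000 / 13586227200 = 8953560.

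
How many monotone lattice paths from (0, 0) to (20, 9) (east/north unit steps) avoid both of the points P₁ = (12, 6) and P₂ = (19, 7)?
Number of paths = 5424081

Inclusion–exclusion. Total paths: C(29, 20) = 10015005. Through P₁: C(18, 12)·C(11, 8) = 3063060. Through P₂: C(26, 19)·C(3, 1) = 1973400. Since P₁ is strictly southwest of P₂, a monotone path through both must visit P₁ then P₂; paths through both = C(18, 12)·C(8, 7)·C(3, 1) = 445536. Avoid both = 10015005 − 3063060 − 1973400 + 445536 = 5424081.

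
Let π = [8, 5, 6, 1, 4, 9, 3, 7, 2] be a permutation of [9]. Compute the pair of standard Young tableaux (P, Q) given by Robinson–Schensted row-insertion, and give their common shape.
P = [1, 2, 7] / [3, 6, 9] / [4] / [5] / [8];  Q = [1, 3, 6] / [2, 5, 8] / [4] / [7] / [9];  common shape = (3, 3, 1, 1, 1)

Row-insert the values π_1, π_2, … into P one at a time, bumping the leftmost entry strictly greater than the inserted value down to the next row. The recording tableau Q records, in position (i, j), the step at which that cell was added to P.
  Insert 8 (step 1): P = [8];  Q = [1]
  Insert 5 (step 2): P = [5] / [8];  Q = [1] / [2]
  Insert 6 (step 3): P = [5, 6] / [8];  Q = [1, 3] / [2]
  Insert 1 (step 4): P = [1, 6] / [5] / [8];  Q = [1, 3] / [2] / [4]
  Insert 4 (step 5): P = [1, 4] / [5, 6] / [8];  Q = [1, 3] / [2, 5] / [4]
  Insert 9 (step 6): P = [1, 4, 9] / [5, 6] / [8];  Q = [1, 3, 6] / [2, 5] / [4]
  Insert 3 (step 7): P = [1, 3, 9] / [4, 6] / [5] / [8];  Q = [1, 3, 6] / [2, 5] / [4] / [7]
  Insert 7 (step 8): P = [1, 3, 7] / [4, 6, 9] / [5] / [8];  Q = [1, 3, 6] / [2, 5, 8] / [4] / [7]
  Insert 2 (step 9): P = [1, 2, 7] / [3, 6, 9] / [4] / [5] / [8];  Q = [1, 3, 6] / [2, 5, 8] / [4] / [7] / [9]
Final shape: (3, 3, 1, 1, 1).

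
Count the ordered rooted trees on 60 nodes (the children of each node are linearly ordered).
C_59 = 405944995127576985730643443367112

These ordered rooted trees are counted by the Catalan number C_n = (1/(n + 1)) · C(2n, n). For n = 59: C_59 = (1/60) · C(118, 59) = 24356699707654619143838606602026720/60 = 405944995127576985730643443367112.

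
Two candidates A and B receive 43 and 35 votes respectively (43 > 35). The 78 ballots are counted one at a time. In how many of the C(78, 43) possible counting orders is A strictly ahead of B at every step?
Strict-lead orderings = 1860487297922073041760

Total orderings of the 78 votes with 43 for A: C(78, 43) = 18139751154740212157160. By the Bertrand ballot formula (Cycle Lemma / reflection principle), the number of orderings in which A is strictly ahead of B throughout is (p − q)/(p + q) · C(p + q, p) = (43 − 35)/(43 + 35) · 18139751154740212157160 = 1860487297922073041760.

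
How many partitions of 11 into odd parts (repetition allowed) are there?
p_odd(11) = 12

Partitions of 11 using only odd parts 1, 3, 5, …: 11, 9+1+1, 7+3+1, 7+1+1+1+1, 5+5+1, 5+3+3, 5+3+1+1+1, 5+1+1+1+1+1+1, 3+3+3+1+1, 3+3+1+1+1+1+1, 3+1+1+1+1+1+1+1+1, 1+1+1+1+1+1+1+1+1+1+1. There are 12. (Euler: this equals q(11), the number of distinct-part partitions.)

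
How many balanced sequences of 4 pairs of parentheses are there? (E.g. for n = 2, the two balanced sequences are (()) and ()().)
C_4 = 14

These balanced parentheses are counted by the Catalan number C_n = (1/(n + 1)) · C(2n, n). For n = 4: C_4 = (1/5) · C(8, 4) = 70/5 = 14.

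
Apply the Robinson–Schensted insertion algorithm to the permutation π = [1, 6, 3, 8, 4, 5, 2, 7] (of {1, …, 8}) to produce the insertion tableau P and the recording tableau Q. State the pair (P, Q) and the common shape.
P = [1, 2, 4, 5, 7] / [3, 8] / [6];  Q = [1, 2, 4, 6, 8] / [3, 5] / [7];  common shape = (5, 2, 1)

Row-insert the values π_1, π_2, … into P one at a time, bumping the leftmost entry strictly greater than the inserted value down to the next row. The recording tableau Q records, in position (i, j), the step at which that cell was added to P.
  Insert 1 (step 1): P = [1];  Q = [1]
  Insert 6 (step 2): P = [1, 6];  Q = [1, 2]
  Insert 3 (step 3): P = [1, 3] / [6];  Q = [1, 2] / [3]
  Insert 8 (step 4): P = [1, 3, 8] / [6];  Q = [1, 2, 4] / [3]
  Insert 4 (step 5): P = [1, 3, 4] / [6, 8];  Q = [1, 2, 4] / [3, 5]
  Insert 5 (step 6): P = [1, 3, 4, 5] / [6, 8];  Q = [1, 2, 4, 6] / [3, 5]
  Insert 2 (step 7): P = [1, 2, 4, 5] / [3, 8] / [6];  Q = [1, 2, 4, 6] / [3, 5] / [7]
  Insert 7 (step 8): P = [1, 2, 4, 5, 7] / [3, 8] / [6];  Q = [1, 2, 4, 6, 8] / [3, 5] / [7]
Final shape: (5, 2, 1).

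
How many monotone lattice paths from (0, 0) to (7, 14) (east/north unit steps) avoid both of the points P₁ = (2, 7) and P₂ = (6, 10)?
Number of paths = 54028

Inclusion–exclusion. Total paths: C(21, 7) = 116280. Through P₁: C(9, 2)·C(12, 5) = 28512. Through P₂: C(16, 6)·C(5, 1) = 40040. Since P₁ is strictly southwest of P₂, a monotone path through both must visit P₁ then P₂; paths through both = C(9, 2)·C(7, 4)·C(5, 1) = 6300. Avoid both = 116280 − 28512 − 40040 + 6300 = 54028.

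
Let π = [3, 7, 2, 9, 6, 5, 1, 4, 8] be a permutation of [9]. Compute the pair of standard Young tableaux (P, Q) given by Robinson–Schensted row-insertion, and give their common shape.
P = [1, 4, 8] / [2, 5, 9] / [3, 6] / [7];  Q = [1, 2, 4] / [3, 5, 9] / [6, 8] / [7];  common shape = (3, 3, 2, 1)

Row-insert the values π_1, π_2, … into P one at a time, bumping the leftmost entry strictly greater than the inserted value down to the next row. The recording tableau Q records, in position (i, j), the step at which that cell was added to P.
  Insert 3 (step 1): P = [3];  Q = [1]
  Insert 7 (step 2): P = [3, 7];  Q = [1, 2]
  Insert 2 (step 3): P = [2, 7] / [3];  Q = [1, 2] / [3]
  Insert 9 (step 4): P = [2, 7, 9] / [3];  Q = [1, 2, 4] / [3]
  Insert 6 (step 5): P = [2, 6, 9] / [3, 7];  Q = [1, 2, 4] / [3, 5]
  Insert 5 (step 6): P = [2, 5, 9] / [3, 6] / [7];  Q = [1, 2, 4] / [3, 5] / [6]
  Insert 1 (step 7): P = [1, 5, 9] / [2, 6] / [3] / [7];  Q = [1, 2, 4] / [3, 5] / [6] / [7]
  Insert 4 (step 8): P = [1, 4, 9] / [2, 5] / [3, 6] / [7];  Q = [1, 2, 4] / [3, 5] / [6, 8] / [7]
  Insert 8 (step 9): P = [1, 4, 8] / [2, 5, 9] / [3, 6] / [7];  Q = [1, 2, 4] / [3, 5, 9] / [6, 8] / [7]
Final shape: (3, 3, 2, 1).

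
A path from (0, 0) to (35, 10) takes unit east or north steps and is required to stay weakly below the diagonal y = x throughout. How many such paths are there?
Number of paths = 2304024151

By the reflection principle (André's argument), the number of monotone paths to (35, 10) with n ≤ m that never go above y = x is C(45, 35) − C(45, 36) = 3190187286 − 886163135 = 2304024151.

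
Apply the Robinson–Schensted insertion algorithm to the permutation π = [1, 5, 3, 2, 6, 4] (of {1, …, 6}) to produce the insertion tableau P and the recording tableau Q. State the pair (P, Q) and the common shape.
P = [1, 2, 4] / [3, 6] / [5];  Q = [1, 2, 5] / [3, 6] / [4];  common shape = (3, 2, 1)

Row-insert the values π_1, π_2, … into P one at a time, bumping the leftmost entry strictly greater than the inserted value down to the next row. The recording tableau Q records, in position (i, j), the step at which that cell was added to P.
  Insert 1 (step 1): P = [1];  Q = [1]
  Insert 5 (step 2): P = [1, 5];  Q = [1, 2]
  Insert 3 (step 3): P = [1, 3] / [5];  Q = [1, 2] / [3]
  Insert 2 (step 4): P = [1, 2] / [3] / [5];  Q = [1, 2] / [3] / [4]
  Insert 6 (step 5): P = [1, 2, 6] / [3] / [5];  Q = [1, 2, 5] / [3] / [4]
  Insert 4 (step 6): P = [1, 2, 4] / [3, 6] / [5];  Q = [1, 2, 5] / [3, 6] / [4]
Final shape: (3, 2, 1).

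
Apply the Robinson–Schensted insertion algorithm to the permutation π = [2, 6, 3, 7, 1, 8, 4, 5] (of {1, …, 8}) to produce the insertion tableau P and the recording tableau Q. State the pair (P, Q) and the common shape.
P = [1, 3, 4, 5] / [2, 7, 8] / [6];  Q = [1, 2, 4, 6] / [3, 7, 8] / [5];  common shape = (4, 3, 1)

Row-insert the values π_1, π_2, … into P one at a time, bumping the leftmost entry strictly greater than the inserted value down to the next row. The recording tableau Q records, in position (i, j), the step at which that cell was added to P.
  Insert 2 (step 1): P = [2];  Q = [1]
  Insert 6 (step 2): P = [2, 6];  Q = [1, 2]
  Insert 3 (step 3): P = [2, 3] / [6];  Q = [1, 2] / [3]
  Insert 7 (step 4): P = [2, 3, 7] / [6];  Q = [1, 2, 4] / [3]
  Insert 1 (step 5): P = [1, 3, 7] / [2] / [6];  Q = [1, 2, 4] / [3] / [5]
  Insert 8 (step 6): P = [1, 3, 7, 8] / [2] / [6];  Q = [1, 2, 4, 6] / [3] / [5]
  Insert 4 (step 7): P = [1, 3, 4, 8] / [2, 7] / [6];  Q = [1, 2, 4, 6] / [3, 7] / [5]
  Insert 5 (step 8): P = [1, 3, 4, 5] / [2, 7, 8] / [6];  Q = [1, 2, 4, 6] / [3, 7, 8] / [5]
Final shape: (4, 3, 1).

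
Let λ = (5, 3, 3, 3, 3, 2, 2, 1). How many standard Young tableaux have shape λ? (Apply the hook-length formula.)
# SYT of shape (5, 3, 3, 3, 3, 2, 2, 1) = 457271100

Hook-length formula: f^λ = n! / Π hook(c), product over all cells c of the Young diagram. For λ = (5, 3, 3, 3, 3, 2, 2, 1), n = 22 boxes. Hook lengths by row (left-to-right, top-to-bottom): [12, 10, 7, 2, 1]; [9, 7, 4]; [8, 6, 3]; [7, 5, 2]; [6, 4, 1]; [4, 2]; [3, 1]; [1]. Product of hooks = 2458062028800. So f^λ = 22! / 2458062028800 = 1124000727777607680000 / 2458062028800 = 457271100.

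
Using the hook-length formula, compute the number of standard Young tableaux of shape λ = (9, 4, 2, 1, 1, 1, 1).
# SYT of shape (9, 4, 2, 1, 1, 1, 1) = 11639628

Hook-length formula: f^λ = n! / Π hook(c), product over all cells c of the Young diagram. For λ = (9, 4, 2, 1, 1, 1, 1), n = 19 boxes. Hook lengths by row (left-to-right, top-to-bottom): [15, 10, 8, 7, 5, 4, 3, 2, 1]; [9, 4, 2, 1]; [6, 1]; [4]; [3]; [2]; [1]. Product of hooks = 10450944000. So f^λ = 19! / 10450944000 = 121645100408832000 / 10450944000 = 11639628.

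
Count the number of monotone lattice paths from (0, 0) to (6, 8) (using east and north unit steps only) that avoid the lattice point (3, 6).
Number of paths = 2163

Total paths from (0, 0) to (6, 8): C(14, 6) = 3003. Paths through (3, 6): (paths (0, 0) → (3, 6)) × (paths (3, 6) → (6, 8)) = C(9, 3) · C(5, 3) = 84 · 10 = 840. Avoidance count = 3003 − 840 = 2163.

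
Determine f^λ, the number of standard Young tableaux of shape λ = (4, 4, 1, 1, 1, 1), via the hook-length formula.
# SYT of shape (4, 4, 1, 1, 1, 1) = 1925

Hook-length formula: f^λ = n! / Π hook(c), product over all cells c of the Young diagram. For λ = (4, 4, 1, 1, 1, 1), n = 12 boxes. Hook lengths by row (left-to-right, top-to-bottom): [9, 4, 3, 2]; [8, 3, 2, 1]; [4]; [3]; [2]; [1]. Product of hooks = 248832. So f^λ = 12! / 248832 = 479001600 / 248832 = 1925.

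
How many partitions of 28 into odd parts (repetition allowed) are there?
p_odd(28) = 222

Enumerate partitions using only odd parts via the recurrence o(n, m) = o(n, m−2) + o(n−m, m) over odd m, starting from the largest odd part ≤ n. This gives p_odd(28) = 222. (Euler's theorem: equals the count of distinct-part partitions.)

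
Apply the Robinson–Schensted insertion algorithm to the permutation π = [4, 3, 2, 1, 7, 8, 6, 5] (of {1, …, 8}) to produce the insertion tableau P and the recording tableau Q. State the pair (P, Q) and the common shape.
P = [1, 5, 8] / [2, 6] / [3, 7] / [4];  Q = [1, 5, 6] / [2, 7] / [3, 8] / [4];  common shape = (3, 2, 2, 1)

Row-insert the values π_1, π_2, … into P one at a time, bumping the leftmost entry strictly greater than the inserted value down to the next row. The recording tableau Q records, in position (i, j), the step at which that cell was added to P.
  Insert 4 (step 1): P = [4];  Q = [1]
  Insert 3 (step 2): P = [3] / [4];  Q = [1] / [2]
  Insert 2 (step 3): P = [2] / [3] / [4];  Q = [1] / [2] / [3]
  Insert 1 (step 4): P = [1] / [2] / [3] / [4];  Q = [1] / [2] / [3] / [4]
  Insert 7 (step 5): P = [1, 7] / [2] / [3] / [4];  Q = [1, 5] / [2] / [3] / [4]
  Insert 8 (step 6): P = [1, 7, 8] / [2] / [3] / [4];  Q = [1, 5, 6] / [2] / [3] / [4]
  Insert 6 (step 7): P = [1, 6, 8] / [2, 7] / [3] / [4];  Q = [1, 5, 6] / [2, 7] / [3] / [4]
  Insert 5 (step 8): P = [1, 5, 8] / [2, 6] / [3, 7] / [4];  Q = [1, 5, 6] / [2, 7] / [3, 8] / [4]
Final shape: (3, 2, 2, 1).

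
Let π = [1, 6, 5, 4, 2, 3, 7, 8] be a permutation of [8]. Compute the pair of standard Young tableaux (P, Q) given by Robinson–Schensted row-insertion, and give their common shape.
P = [1, 2, 3, 7, 8] / [4] / [5] / [6];  Q = [1, 2, 6, 7, 8] / [3] / [4] / [5];  common shape = (5, 1, 1, 1)

Row-insert the values π_1, π_2, … into P one at a time, bumping the leftmost entry strictly greater than the inserted value down to the next row. The recording tableau Q records, in position (i, j), the step at which that cell was added to P.
  Insert 1 (step 1): P = [1];  Q = [1]
  Insert 6 (step 2): P = [1, 6];  Q = [1, 2]
  Insert 5 (step 3): P = [1, 5] / [6];  Q = [1, 2] / [3]
  Insert 4 (step 4): P = [1, 4] / [5] / [6];  Q = [1, 2] / [3] / [4]
  Insert 2 (step 5): P = [1, 2] / [4] / [5] / [6];  Q = [1, 2] / [3] / [4] / [5]
  Insert 3 (step 6): P = [1, 2, 3] / [4] / [5] / [6];  Q = [1, 2, 6] / [3] / [4] / [5]
  Insert 7 (step 7): P = [1, 2, 3, 7] / [4] / [5] / [6];  Q = [1, 2, 6, 7] / [3] / [4] / [5]
  Insert 8 (step 8): P = [1, 2, 3, 7, 8] / [4] / [5] / [6];  Q = [1, 2, 6, 7, 8] / [3] / [4] / [5]
Final shape: (5, 1, 1, 1).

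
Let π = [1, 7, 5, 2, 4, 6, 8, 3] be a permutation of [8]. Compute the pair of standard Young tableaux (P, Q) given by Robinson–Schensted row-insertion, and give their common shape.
P = [1, 2, 3, 6, 8] / [4] / [5] / [7];  Q = [1, 2, 5, 6, 7] / [3] / [4] / [8];  common shape = (5, 1, 1, 1)

Row-insert the values π_1, π_2, … into P one at a time, bumping the leftmost entry strictly greater than the inserted value down to the next row. The recording tableau Q records, in position (i, j), the step at which that cell was added to P.
  Insert 1 (step 1): P = [1];  Q = [1]
  Insert 7 (step 2): P = [1, 7];  Q = [1, 2]
  Insert 5 (step 3): P = [1, 5] / [7];  Q = [1, 2] / [3]
  Insert 2 (step 4): P = [1, 2] / [5] / [7];  Q = [1, 2] / [3] / [4]
  Insert 4 (step 5): P = [1, 2, 4] / [5] / [7];  Q = [1, 2, 5] / [3] / [4]
  Insert 6 (step 6): P = [1, 2, 4, 6] / [5] / [7];  Q = [1, 2, 5, 6] / [3] / [4]
  Insert 8 (step 7): P = [1, 2, 4, 6, 8] / [5] / [7];  Q = [1, 2, 5, 6, 7] / [3] / [4]
  Insert 3 (step 8): P = [1, 2, 3, 6, 8] / [4] / [5] / [7];  Q = [1, 2, 5, 6, 7] / [3] / [4] / [8]
Final shape: (5, 1, 1, 1).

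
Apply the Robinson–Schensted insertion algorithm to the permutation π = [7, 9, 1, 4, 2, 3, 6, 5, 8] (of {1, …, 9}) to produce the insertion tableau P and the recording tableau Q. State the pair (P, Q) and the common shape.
P = [1, 2, 3, 5, 8] / [4, 6] / [7, 9];  Q = [1, 2, 6, 7, 9] / [3, 4] / [5, 8];  common shape = (5, 2, 2)

Row-insert the values π_1, π_2, … into P one at a time, bumping the leftmost entry strictly greater than the inserted value down to the next row. The recording tableau Q records, in position (i, j), the step at which that cell was added to P.
  Insert 7 (step 1): P = [7];  Q = [1]
  Insert 9 (step 2): P = [7, 9];  Q = [1, 2]
  Insert 1 (step 3): P = [1, 9] / [7];  Q = [1, 2] / [3]
  Insert 4 (step 4): P = [1, 4] / [7, 9];  Q = [1, 2] / [3, 4]
  Insert 2 (step 5): P = [1, 2] / [4, 9] / [7];  Q = [1, 2] / [3, 4] / [5]
  Insert 3 (step 6): P = [1, 2, 3] / [4, 9] / [7];  Q = [1, 2, 6] / [3, 4] / [5]
  Insert 6 (step 7): P = [1, 2, 3, 6] / [4, 9] / [7];  Q = [1, 2, 6, 7] / [3, 4] / [5]
  Insert 5 (step 8): P = [1, 2, 3, 5] / [4, 6] / [7, 9];  Q = [1, 2, 6, 7] / [3, 4] / [5, 8]
  Insert 8 (step 9): P = [1, 2, 3, 5, 8] / [4, 6] / [7, 9];  Q = [1, 2, 6, 7, 9] / [3, 4] / [5, 8]
Final shape: (5, 2, 2).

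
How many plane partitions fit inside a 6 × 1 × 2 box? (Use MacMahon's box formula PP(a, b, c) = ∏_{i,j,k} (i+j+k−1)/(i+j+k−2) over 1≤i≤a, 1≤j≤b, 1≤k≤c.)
PP(6, 1, 2) = 28

Evaluate the triple product over i = 1..6, j = 1..1, k = 1..2. The factors are (2/1) · (3/2) · (3/2) · (4/3) · (4/3) · (5/4) · (5/4) · (6/5) · … (12 factors total). The numerators and denominators telescope so the product is an integer; carrying out the multiplication exactly gives PP(6, 1, 2) = 28.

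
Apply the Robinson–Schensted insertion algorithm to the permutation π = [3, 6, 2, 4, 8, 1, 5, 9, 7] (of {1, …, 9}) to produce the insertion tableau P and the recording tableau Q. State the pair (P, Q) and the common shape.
P = [1, 4, 5, 7] / [2, 6, 8, 9] / [3];  Q = [1, 2, 5, 8] / [3, 4, 7, 9] / [6];  common shape = (4, 4, 1)

Row-insert the values π_1, π_2, … into P one at a time, bumping the leftmost entry strictly greater than the inserted value down to the next row. The recording tableau Q records, in position (i, j), the step at which that cell was added to P.
  Insert 3 (step 1): P = [3];  Q = [1]
  Insert 6 (step 2): P = [3, 6];  Q = [1, 2]
  Insert 2 (step 3): P = [2, 6] / [3];  Q = [1, 2] / [3]
  Insert 4 (step 4): P = [2, 4] / [3, 6];  Q = [1, 2] / [3, 4]
  Insert 8 (step 5): P = [2, 4, 8] / [3, 6];  Q = [1, 2, 5] / [3, 4]
  Insert 1 (step 6): P = [1, 4, 8] / [2, 6] / [3];  Q = [1, 2, 5] / [3, 4] / [6]
  Insert 5 (step 7): P = [1, 4, 5] / [2, 6, 8] / [3];  Q = [1, 2, 5] / [3, 4, 7] / [6]
  Insert 9 (step 8): P = [1, 4, 5, 9] / [2, 6, 8] / [3];  Q = [1, 2, 5, 8] / [3, 4, 7] / [6]
  Insert 7 (step 9): P = [1, 4, 5, 7] / [2, 6, 8, 9] / [3];  Q = [1, 2, 5, 8] / [3, 4, 7, 9] / [6]
Final shape: (4, 4, 1).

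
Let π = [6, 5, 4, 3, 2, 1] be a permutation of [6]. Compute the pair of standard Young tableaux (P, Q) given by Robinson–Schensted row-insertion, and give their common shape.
P = [1] / [2] / [3] / [4] / [5] / [6];  Q = [1] / [2] / [3] / [4] / [5] / [6];  common shape = (1, 1, 1, 1, 1, 1)

Row-insert the values π_1, π_2, … into P one at a time, bumping the leftmost entry strictly greater than the inserted value down to the next row. The recording tableau Q records, in position (i, j), the step at which that cell was added to P.
  Insert 6 (step 1): P = [6];  Q = [1]
  Insert 5 (step 2): P = [5] / [6];  Q = [1] / [2]
  Insert 4 (step 3): P = [4] / [5] / [6];  Q = [1] / [2] / [3]
  Insert 3 (step 4): P = [3] / [4] / [5] / [6];  Q = [1] / [2] / [3] / [4]
  Insert 2 (step 5): P = [2] / [3] / [4] / [5] / [6];  Q = [1] / [2] / [3] / [4] / [5]
  Insert 1 (step 6): P = [1] / [2] / [3] / [4] / [5] / [6];  Q = [1] / [2] / [3] / [4] / [5] / [6]
Final shape: (1, 1, 1, 1, 1, 1).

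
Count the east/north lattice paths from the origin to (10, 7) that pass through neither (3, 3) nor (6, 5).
Number of paths = 8918

Inclusion–exclusion. Total paths: C(17, 10) = 19448. Through P₁: C(6, 3)·C(11, 7) = 6600. Through P₂: C(11, 6)·C(6, 4) = 6930. Since P₁ is strictly southwest of P₂, a monotone path through both must visit P₁ then P₂; paths through both = C(6, 3)·C(5, 3)·C(6, 4) = 3000. Avoid both = 19448 − 6600 − 6930 + 3000 = 8918.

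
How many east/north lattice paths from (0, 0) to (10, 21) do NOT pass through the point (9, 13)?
Number of paths = 39875385

Total paths from (0, 0) to (10, 21): C(31, 10) = 44352165. Paths through (9, 13): (paths (0, 0) → (9, 13)) × (paths (9, 13) → (10, 21)) = C(22, 9) · C(9, 1) = 497420 · 9 = 4476780. Avoidance count = 44352165 − 4476780 = 39875385.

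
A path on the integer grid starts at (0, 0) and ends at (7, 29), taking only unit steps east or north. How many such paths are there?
Number of paths = 8347680

A monotone lattice path from (0, 0) to (7, 29) consists of 7 east steps and 29 north steps in some order, so it is determined by which 7 of the 36 steps are east. The count is C(36, 7) = 8347680.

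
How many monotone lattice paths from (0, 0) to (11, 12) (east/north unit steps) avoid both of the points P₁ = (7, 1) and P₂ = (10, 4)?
Number of paths = 1333589

Inclusion–exclusion. Total paths: C(23, 11) = 1352078. Through P₁: C(8, 7)·C(15, 4) = 10920. Through P₂: C(14, 10)·C(9, 1) = 9009. Since P₁ is strictly southwest of P₂, a monotone path through both must visit P₁ then P₂; paths through both = C(8, 7)·C(6, 3)·C(9, 1) = 1440. Avoid both = 1352078 − 10920 − 9009 + 1440 = 1333589.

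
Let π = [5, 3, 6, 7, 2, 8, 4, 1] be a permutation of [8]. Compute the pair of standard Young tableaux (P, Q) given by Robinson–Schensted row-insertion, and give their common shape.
P = [1, 4, 7, 8] / [2, 6] / [3] / [5];  Q = [1, 3, 4, 6] / [2, 7] / [5] / [8];  common shape = (4, 2, 1, 1)

Row-insert the values π_1, π_2, … into P one at a time, bumping the leftmost entry strictly greater than the inserted value down to the next row. The recording tableau Q records, in position (i, j), the step at which that cell was added to P.
  Insert 5 (step 1): P = [5];  Q = [1]
  Insert 3 (step 2): P = [3] / [5];  Q = [1] / [2]
  Insert 6 (step 3): P = [3, 6] / [5];  Q = [1, 3] / [2]
  Insert 7 (step 4): P = [3, 6, 7] / [5];  Q = [1, 3, 4] / [2]
  Insert 2 (step 5): P = [2, 6, 7] / [3] / [5];  Q = [1, 3, 4] / [2] / [5]
  Insert 8 (step 6): P = [2, 6, 7, 8] / [3] / [5];  Q = [1, 3, 4, 6] / [2] / [5]
  Insert 4 (step 7): P = [2, 4, 7, 8] / [3, 6] / [5];  Q = [1, 3, 4, 6] / [2, 7] / [5]
  Insert 1 (step 8): P = [1, 4, 7, 8] / [2, 6] / [3] / [5];  Q = [1, 3, 4, 6] / [2, 7] / [5] / [8]
Final shape: (4, 2, 1, 1).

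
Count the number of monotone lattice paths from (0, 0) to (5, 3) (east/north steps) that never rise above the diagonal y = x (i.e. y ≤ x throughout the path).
Number of paths = 28

By the reflection principle (André's argument), the number of monotone paths to (5, 3) with n ≤ m that never go above y = x is C(8, 5) − C(8, 6) = 56 − 28 = 28.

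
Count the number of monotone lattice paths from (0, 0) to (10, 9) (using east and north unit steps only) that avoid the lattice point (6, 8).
Number of paths = 77363

Total paths from (0, 0) to (10, 9): C(19, 10) = 92378. Paths through (6, 8): (paths (0, 0) → (6, 8)) × (paths (6, 8) → (10, 9)) = C(14, 6) · C(5, 4) = 3003 · 5 = 15015. Avoidance count = 92378 − 15015 = 77363.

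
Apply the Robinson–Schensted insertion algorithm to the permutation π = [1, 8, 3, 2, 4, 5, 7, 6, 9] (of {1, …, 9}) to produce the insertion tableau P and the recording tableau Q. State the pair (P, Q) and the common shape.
P = [1, 2, 4, 5, 6, 9] / [3, 7] / [8];  Q = [1, 2, 5, 6, 7, 9] / [3, 8] / [4];  common shape = (6, 2, 1)

Row-insert the values π_1, π_2, … into P one at a time, bumping the leftmost entry strictly greater than the inserted value down to the next row. The recording tableau Q records, in position (i, j), the step at which that cell was added to P.
  Insert 1 (step 1): P = [1];  Q = [1]
  Insert 8 (step 2): P = [1, 8];  Q = [1, 2]
  Insert 3 (step 3): P = [1, 3] / [8];  Q = [1, 2] / [3]
  Insert 2 (step 4): P = [1, 2] / [3] / [8];  Q = [1, 2] / [3] / [4]
  Insert 4 (step 5): P = [1, 2, 4] / [3] / [8];  Q = [1, 2, 5] / [3] / [4]
  Insert 5 (step 6): P = [1, 2, 4, 5] / [3] / [8];  Q = [1, 2, 5, 6] / [3] / [4]
  Insert 7 (step 7): P = [1, 2, 4, 5, 7] / [3] / [8];  Q = [1, 2, 5, 6, 7] / [3] / [4]
  Insert 6 (step 8): P = [1, 2, 4, 5, 6] / [3, 7] / [8];  Q = [1, 2, 5, 6, 7] / [3, 8] / [4]
  Insert 9 (step 9): P = [1, 2, 4, 5, 6, 9] / [3, 7] / [8];  Q = [1, 2, 5, 6, 7, 9] / [3, 8] / [4]
Final shape: (6, 2, 1).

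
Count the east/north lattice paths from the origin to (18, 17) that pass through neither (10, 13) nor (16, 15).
Number of paths = 2360216898

Inclusion–exclusion. Total paths: C(35, 18) = 4537567650. Through P₁: C(23, 10)·C(12, 8) = 566312670. Through P₂: C(31, 16)·C(4, 2) = 1803241170. Since P₁ is strictly southwest of P₂, a monotone path through both must visit P₁ then P₂; paths through both = C(23, 10)·C(8, 6)·C(4, 2) = 192203088. Avoid both = 4537567650 − 566312670 − 1803241170 + 192203088 = 2360216898.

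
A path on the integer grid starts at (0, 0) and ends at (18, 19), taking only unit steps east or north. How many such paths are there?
Number of paths = 17672631900

A monotone lattice path from (0, 0) to (18, 19) consists of 18 east steps and 19 north steps in some order, so it is determined by which 18 of the 37 steps are east. The count is C(37, 18) = 17672631900.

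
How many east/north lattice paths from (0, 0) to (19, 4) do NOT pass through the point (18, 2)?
Number of paths = 8285

Total paths from (0, 0) to (19, 4): C(23, 19) = 8855. Paths through (18, 2): (paths (0, 0) → (18, 2)) × (paths (18, 2) → (19, 4)) = C(20, 18) · C(3, 1) = 190 · 3 = 570. Avoidance count = 8855 − 570 = 8285.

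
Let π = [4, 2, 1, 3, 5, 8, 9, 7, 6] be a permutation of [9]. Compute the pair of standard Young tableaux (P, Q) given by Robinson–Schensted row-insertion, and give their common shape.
P = [1, 3, 5, 6, 9] / [2, 7] / [4, 8];  Q = [1, 4, 5, 6, 7] / [2, 8] / [3, 9];  common shape = (5, 2, 2)

Row-insert the values π_1, π_2, … into P one at a time, bumping the leftmost entry strictly greater than the inserted value down to the next row. The recording tableau Q records, in position (i, j), the step at which that cell was added to P.
  Insert 4 (step 1): P = [4];  Q = [1]
  Insert 2 (step 2): P = [2] / [4];  Q = [1] / [2]
  Insert 1 (step 3): P = [1] / [2] / [4];  Q = [1] / [2] / [3]
  Insert 3 (step 4): P = [1, 3] / [2] / [4];  Q = [1, 4] / [2] / [3]
  Insert 5 (step 5): P = [1, 3, 5] / [2] / [4];  Q = [1, 4, 5] / [2] / [3]
  Insert 8 (step 6): P = [1, 3, 5, 8] / [2] / [4];  Q = [1, 4, 5, 6] / [2] / [3]
  Insert 9 (step 7): P = [1, 3, 5, 8, 9] / [2] / [4];  Q = [1, 4, 5, 6, 7] / [2] / [3]
  Insert 7 (step 8): P = [1, 3, 5, 7, 9] / [2, 8] / [4];  Q = [1, 4, 5, 6, 7] / [2, 8] / [3]
  Insert 6 (step 9): P = [1, 3, 5, 6, 9] / [2, 7] / [4, 8];  Q = [1, 4, 5, 6, 7] / [2, 8] / [3, 9]
Final shape: (5, 2, 2).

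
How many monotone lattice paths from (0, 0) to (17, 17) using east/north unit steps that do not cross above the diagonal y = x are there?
C_17 = 129644790

These NE paths below the diagonal are counted by the Catalan number C_n = (1/(n + 1)) · C(2n, n). For n = 17: C_17 = (1/18) · C(34, 17) = 2333606220/18 = 129644790.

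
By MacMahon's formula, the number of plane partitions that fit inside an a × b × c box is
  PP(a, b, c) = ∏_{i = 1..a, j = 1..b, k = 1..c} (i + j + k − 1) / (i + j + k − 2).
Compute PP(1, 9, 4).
PP(1, 9, 4) = 715

Evaluate the triple product over i = 1..1, j = 1..9, k = 1..4. The factors are (2/1) · (3/2) · (4/3) · (5/4) · (3/2) · (4/3) · (5/4) · (6/5) · … (36 factors total). The numerators and denominators telescope so the product is an integer; carrying out the multiplication exactly gives PP(1, 9, 4) = 715.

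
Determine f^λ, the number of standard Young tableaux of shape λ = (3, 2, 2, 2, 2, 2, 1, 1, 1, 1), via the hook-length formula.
# SYT of shape (3, 2, 2, 2, 2, 2, 1, 1, 1, 1) = 48620

Hook-length formula: f^λ = n! / Π hook(c), product over all cells c of the Young diagram. For λ = (3, 2, 2, 2, 2, 2, 1, 1, 1, 1), n = 17 boxes. Hook lengths by row (left-to-right, top-to-bottom): [12, 7, 1]; [10, 5]; [9, 4]; [8, 3]; [7, 2]; [6, 1]; [4]; [3]; [2]; [1]. Product of hooks = 7315660800. So f^λ = 17! / 7315660800 = 355687428096000 / 7315660800 = 48620.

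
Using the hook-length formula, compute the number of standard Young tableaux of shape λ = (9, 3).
# SYT of shape (9, 3) = 154

Hook-length formula: f^λ = n! / Π hook(c), product over all cells c of the Young diagram. For λ = (9, 3), n = 12 boxes. Hook lengths by row (left-to-right, top-to-bottom): [10, 9, 8, 6, 5, 4, 3, 2, 1]; [3, 2, 1]. Product of hooks = 3110400. So f^λ = 12! / 3110400 = 479001600 / 3110400 = 154.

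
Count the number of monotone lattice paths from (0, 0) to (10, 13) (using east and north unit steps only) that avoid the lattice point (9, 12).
Number of paths = 556206

Total paths from (0, 0) to (10, 13): C(23, 10) = 1144066. Paths through (9, 12): (paths (0, 0) → (9, 12)) × (paths (9, 12) → (10, 13)) = C(21, 9) · C(2, 1) = 293930 · 2 = 587860. Avoidance count = 1144066 − 587860 = 556206.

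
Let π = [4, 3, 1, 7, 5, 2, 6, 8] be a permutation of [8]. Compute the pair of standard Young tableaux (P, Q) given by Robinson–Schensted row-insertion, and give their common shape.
P = [1, 2, 6, 8] / [3, 5] / [4, 7];  Q = [1, 4, 7, 8] / [2, 5] / [3, 6];  common shape = (4, 2, 2)

Row-insert the values π_1, π_2, … into P one at a time, bumping the leftmost entry strictly greater than the inserted value down to the next row. The recording tableau Q records, in position (i, j), the step at which that cell was added to P.
  Insert 4 (step 1): P = [4];  Q = [1]
  Insert 3 (step 2): P = [3] / [4];  Q = [1] / [2]
  Insert 1 (step 3): P = [1] / [3] / [4];  Q = [1] / [2] / [3]
  Insert 7 (step 4): P = [1, 7] / [3] / [4];  Q = [1, 4] / [2] / [3]
  Insert 5 (step 5): P = [1, 5] / [3, 7] / [4];  Q = [1, 4] / [2, 5] / [3]
  Insert 2 (step 6): P = [1, 2] / [3, 5] / [4, 7];  Q = [1, 4] / [2, 5] / [3, 6]
  Insert 6 (step 7): P = [1, 2, 6] / [3, 5] / [4, 7];  Q = [1, 4, 7] / [2, 5] / [3, 6]
  Insert 8 (step 8): P = [1, 2, 6, 8] / [3, 5] / [4, 7];  Q = [1, 4, 7, 8] / [2, 5] / [3, 6]
Final shape: (4, 2, 2).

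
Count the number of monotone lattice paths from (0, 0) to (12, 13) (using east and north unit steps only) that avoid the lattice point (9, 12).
Number of paths = 4024580

Total paths from (0, 0) to (12, 13): C(25, 12) = 5200300. Paths through (9, 12): (paths (0, 0) → (9, 12)) × (paths (9, 12) → (12, 13)) = C(21, 9) · C(4, 3) = 293930 · 4 = 1175720. Avoidance count = 5200300 − 1175720 = 4024580.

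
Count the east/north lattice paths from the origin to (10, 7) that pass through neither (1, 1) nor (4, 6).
Number of paths = 8752

Inclusion–exclusion. Total paths: C(17, 10) = 19448. Through P₁: C(2, 1)·C(15, 9) = 10010. Through P₂: C(10, 4)·C(7, 6) = 1470. Since P₁ is strictly southwest of P₂, a monotone path through both must visit P₁ then P₂; paths through both = C(2, 1)·C(8, 3)·C(7, 6) = 784. Avoid both = 19448 − 10010 − 1470 + 784 = 8752.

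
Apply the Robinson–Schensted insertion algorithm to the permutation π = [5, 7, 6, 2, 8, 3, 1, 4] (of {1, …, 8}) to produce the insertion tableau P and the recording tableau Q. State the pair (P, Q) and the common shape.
P = [1, 3, 4] / [2, 6, 8] / [5] / [7];  Q = [1, 2, 5] / [3, 6, 8] / [4] / [7];  common shape = (3, 3, 1, 1)

Row-insert the values π_1, π_2, … into P one at a time, bumping the leftmost entry strictly greater than the inserted value down to the next row. The recording tableau Q records, in position (i, j), the step at which that cell was added to P.
  Insert 5 (step 1): P = [5];  Q = [1]
  Insert 7 (step 2): P = [5, 7];  Q = [1, 2]
  Insert 6 (step 3): P = [5, 6] / [7];  Q = [1, 2] / [3]
  Insert 2 (step 4): P = [2, 6] / [5] / [7];  Q = [1, 2] / [3] / [4]
  Insert 8 (step 5): P = [2, 6, 8] / [5] / [7];  Q = [1, 2, 5] / [3] / [4]
  Insert 3 (step 6): P = [2, 3, 8] / [5, 6] / [7];  Q = [1, 2, 5] / [3, 6] / [4]
  Insert 1 (step 7): P = [1, 3, 8] / [2, 6] / [5] / [7];  Q = [1, 2, 5] / [3, 6] / [4] / [7]
  Insert 4 (step 8): P = [1, 3, 4] / [2, 6, 8] / [5] / [7];  Q = [1, 2, 5] / [3, 6, 8] / [4] / [7]
Final shape: (3, 3, 1, 1).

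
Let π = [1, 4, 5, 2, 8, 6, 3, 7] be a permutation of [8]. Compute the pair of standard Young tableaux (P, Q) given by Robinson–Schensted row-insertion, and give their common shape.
P = [1, 2, 3, 6, 7] / [4, 5] / [8];  Q = [1, 2, 3, 5, 8] / [4, 6] / [7];  common shape = (5, 2, 1)

Row-insert the values π_1, π_2, … into P one at a time, bumping the leftmost entry strictly greater than the inserted value down to the next row. The recording tableau Q records, in position (i, j), the step at which that cell was added to P.
  Insert 1 (step 1): P = [1];  Q = [1]
  Insert 4 (step 2): P = [1, 4];  Q = [1, 2]
  Insert 5 (step 3): P = [1, 4, 5];  Q = [1, 2, 3]
  Insert 2 (step 4): P = [1, 2, 5] / [4];  Q = [1, 2, 3] / [4]
  Insert 8 (step 5): P = [1, 2, 5, 8] / [4];  Q = [1, 2, 3, 5] / [4]
  Insert 6 (step 6): P = [1, 2, 5, 6] / [4, 8];  Q = [1, 2, 3, 5] / [4, 6]
  Insert 3 (step 7): P = [1, 2, 3, 6] / [4, 5] / [8];  Q = [1, 2, 3, 5] / [4, 6] / [7]
  Insert 7 (step 8): P = [1, 2, 3, 6, 7] / [4, 5] / [8];  Q = [1, 2, 3, 5, 8] / [4, 6] / [7]
Final shape: (5, 2, 1).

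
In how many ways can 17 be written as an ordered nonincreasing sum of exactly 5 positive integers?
p(17, 5 parts) = 47

Partitions of n into exactly k parts are in bijection with partitions of n − k into at most k parts (subtract 1 from each part). So p(17, exactly 5) = p(12, parts ≤ 5). Computing via the recurrence p(m, j) = p(m, j−1) + p(m−j, j) gives 47.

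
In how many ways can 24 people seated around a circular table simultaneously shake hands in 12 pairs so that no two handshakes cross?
C_12 = 208012

These noncrossing handshakes are counted by the Catalan number C_n = (1/(n + 1)) · C(2n, n). For n = 12: C_12 = (1/13) · C(24, 12) = 2704156/13 = 208012.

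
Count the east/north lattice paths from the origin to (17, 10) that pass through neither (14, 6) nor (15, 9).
Number of paths = 3622293

Inclusion–exclusion. Total paths: C(27, 17) = 8436285. Through P₁: C(20, 14)·C(7, 3) = 1356600. Through P₂: C(24, 15)·C(3, 2) = 3922512. Since P₁ is strictly southwest of P₂, a monotone path through both must visit P₁ then P₂; paths through both = C(20, 14)·C(4, 1)·C(3, 2) = 465120. Avoid both = 8436285 − 1356600 − 3922512 + 465120 = 3622293.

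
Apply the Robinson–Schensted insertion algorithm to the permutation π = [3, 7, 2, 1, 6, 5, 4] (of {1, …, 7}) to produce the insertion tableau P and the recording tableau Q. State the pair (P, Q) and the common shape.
P = [1, 4] / [2, 5] / [3, 6] / [7];  Q = [1, 2] / [3, 5] / [4, 6] / [7];  common shape = (2, 2, 2, 1)

Row-insert the values π_1, π_2, … into P one at a time, bumping the leftmost entry strictly greater than the inserted value down to the next row. The recording tableau Q records, in position (i, j), the step at which that cell was added to P.
  Insert 3 (step 1): P = [3];  Q = [1]
  Insert 7 (step 2): P = [3, 7];  Q = [1, 2]
  Insert 2 (step 3): P = [2, 7] / [3];  Q = [1, 2] / [3]
  Insert 1 (step 4): P = [1, 7] / [2] / [3];  Q = [1, 2] / [3] / [4]
  Insert 6 (step 5): P = [1, 6] / [2, 7] / [3];  Q = [1, 2] / [3, 5] / [4]
  Insert 5 (step 6): P = [1, 5] / [2, 6] / [3, 7];  Q = [1, 2] / [3, 5] / [4, 6]
  Insert 4 (step 7): P = [1, 4] / [2, 5] / [3, 6] / [7];  Q = [1, 2] / [3, 5] / [4, 6] / [7]
Final shape: (2, 2, 2, 1).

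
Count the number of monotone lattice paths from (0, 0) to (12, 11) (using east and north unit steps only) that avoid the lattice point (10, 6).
Number of paths = 1183910

Total paths from (0, 0) to (12, 11): C(23, 12) = 1352078. Paths through (10, 6): (paths (0, 0) → (10, 6)) × (paths (10, 6) → (12, 11)) = C(16, 10) · C(7, 2) = 8008 · 21 = 168168. Avoidance count = 1352078 − 168168 = 1183910.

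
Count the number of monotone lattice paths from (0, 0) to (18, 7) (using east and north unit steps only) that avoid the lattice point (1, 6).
Number of paths = 480574

Total paths from (0, 0) to (18, 7): C(25, 18) = 480700. Paths through (1, 6): (paths (0, 0) → (1, 6)) × (paths (1, 6) → (18, 7)) = C(7, 1) · C(18, 17) = 7 · 18 = 126. Avoidance count = 480700 − 126 = 480574.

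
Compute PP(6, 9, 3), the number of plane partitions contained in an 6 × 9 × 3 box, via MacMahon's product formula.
PP(6, 9, 3) = 2530768240

Evaluate the triple product over i = 1..6, j = 1..9, k = 1..3. The factors are (2/1) · (3/2) · (4/3) · (3/2) · (4/3) · (5/4) · (4/3) · (5/4) · … (162 factors total). The numerators and denominators telescope so the product is an integer; carrying out the multiplication exactly gives PP(6, 9, 3) = 2530768240.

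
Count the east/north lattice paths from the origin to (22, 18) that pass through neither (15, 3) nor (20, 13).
Number of paths = 101256062064

Inclusion–exclusion. Total paths: C(40, 22) = 113380261800. Through P₁: C(18, 15)·C(22, 7) = 139163904. Through P₂: C(33, 20)·C(7, 2) = 12036495240. Since P₁ is strictly southwest of P₂, a monotone path through both must visit P₁ then P₂; paths through both = C(18, 15)·C(15, 5)·C(7, 2) = 51459408. Avoid both = 113380261800 − 139163904 − 12036495240 + 51459408 = 101256062064.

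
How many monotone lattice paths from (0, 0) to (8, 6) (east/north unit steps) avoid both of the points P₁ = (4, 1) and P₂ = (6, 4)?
Number of paths = 1413

Inclusion–exclusion. Total paths: C(14, 8) = 3003. Through P₁: C(5, 4)·C(9, 4) = 630. Through P₂: C(10, 6)·C(4, 2) = 1260. Since P₁ is strictly southwest of P₂, a monotone path through both must visit P₁ then P₂; paths through both = C(5, 4)·C(5, 2)·C(4, 2) = 300. Avoid both = 3003 − 630 − 1260 + 300 = 1413.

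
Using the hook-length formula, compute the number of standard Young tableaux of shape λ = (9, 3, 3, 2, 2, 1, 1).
# SYT of shape (9, 3, 3, 2, 2, 1, 1) = 244432188

Hook-length formula: f^λ = n! / Π hook(c), product over all cells c of the Young diagram. For λ = (9, 3, 3, 2, 2, 1, 1), n = 21 boxes. Hook lengths by row (left-to-right, top-to-bottom): [15, 12, 9, 6, 5, 4, 3, 2, 1]; [8, 5, 2]; [7, 4, 1]; [5, 2]; [4, 1]; [2]; [1]. Product of hooks = 209018880000. So f^λ = 21! / 209018880000 = 51090942171709440000 / 209018880000 = 244432188.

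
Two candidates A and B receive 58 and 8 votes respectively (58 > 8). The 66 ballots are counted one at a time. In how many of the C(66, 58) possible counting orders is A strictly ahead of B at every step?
Strict-lead orderings = 4351191000

Total orderings of the 66 votes with 58 for A: C(66, 58) = 5743572120. By the Bertrand ballot formula (Cycle Lemma / reflection principle), the number of orderings in which A is strictly ahead of B throughout is (p − q)/(p + q) · C(p + q, p) = (58 − 8)/(58 + 8) · 5743572120 = 4351191000.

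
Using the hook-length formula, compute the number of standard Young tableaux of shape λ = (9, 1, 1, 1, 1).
# SYT of shape (9, 1, 1, 1, 1) = 495

Hook-length formula: f^λ = n! / Π hook(c), product over all cells c of the Young diagram. For λ = (9, 1, 1, 1, 1), n = 13 boxes. Hook lengths by row (left-to-right, top-to-bottom): [13, 8, 7, 6, 5, 4, 3, 2, 1]; [4]; [3]; [2]; [1]. Product of hooks = 12579840. So f^λ = 13! / 12579840 = 6227020800 / 12579840 = 495.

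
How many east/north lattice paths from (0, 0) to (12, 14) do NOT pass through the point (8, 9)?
Number of paths = 6594640

Total paths from (0, 0) to (12, 14): C(26, 12) = 9657700. Paths through (8, 9): (paths (0, 0) → (8, 9)) × (paths (8, 9) → (12, 14)) = C(17, 8) · C(9, 4) = 24310 · 126 = 3063060. Avoidance count = 9657700 − 3063060 = 6594640.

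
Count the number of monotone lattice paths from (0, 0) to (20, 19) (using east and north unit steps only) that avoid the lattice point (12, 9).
Number of paths = 56061475470

Total paths from (0, 0) to (20, 19): C(39, 20) = 68923264410. Paths through (12, 9): (paths (0, 0) → (12, 9)) × (paths (12, 9) → (20, 19)) = C(21, 12) · C(18, 8) = 293930 · 43758 = 12861788940. Avoidance count = 68923264410 − 12861788940 = 56061475470.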